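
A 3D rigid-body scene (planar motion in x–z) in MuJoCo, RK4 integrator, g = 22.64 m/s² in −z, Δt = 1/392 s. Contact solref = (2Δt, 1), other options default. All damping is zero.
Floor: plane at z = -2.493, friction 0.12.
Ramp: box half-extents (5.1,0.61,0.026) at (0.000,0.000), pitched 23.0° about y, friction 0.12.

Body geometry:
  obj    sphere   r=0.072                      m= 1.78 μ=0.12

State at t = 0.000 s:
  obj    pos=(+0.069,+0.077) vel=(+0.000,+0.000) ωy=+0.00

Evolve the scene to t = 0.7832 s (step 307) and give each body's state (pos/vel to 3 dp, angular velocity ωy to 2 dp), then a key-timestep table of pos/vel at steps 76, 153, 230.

State at t = 0.7832 s:
  obj    pos=(+1.861,-0.684) vel=(+4.576,-1.940) ωy=+67.95

Key-timestep trajectory:
   step    t(s)  obj.x    obj.z    obj.vx   obj.vz 
     76  0.1939   +0.179  +0.030  +1.128  -0.502
    153  0.3903   +0.514  -0.112  +2.283  -0.961
    230  0.5867   +1.075  -0.350  +3.423  -1.474


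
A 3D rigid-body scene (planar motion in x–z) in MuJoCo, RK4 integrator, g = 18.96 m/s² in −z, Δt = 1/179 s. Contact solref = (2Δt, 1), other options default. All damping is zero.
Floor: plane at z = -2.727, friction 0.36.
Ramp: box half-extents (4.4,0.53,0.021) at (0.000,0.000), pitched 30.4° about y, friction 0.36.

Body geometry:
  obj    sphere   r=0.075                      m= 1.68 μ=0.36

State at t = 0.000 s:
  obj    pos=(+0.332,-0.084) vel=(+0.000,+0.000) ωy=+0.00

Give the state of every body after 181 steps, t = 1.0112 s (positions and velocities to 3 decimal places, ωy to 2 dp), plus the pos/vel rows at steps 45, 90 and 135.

State at t = 1.0112 s:
  obj    pos=(+3.354,-1.857) vel=(+5.977,-3.507) ωy=+92.38

Key-timestep trajectory:
   step    t(s)  obj.x    obj.z    obj.vx   obj.vz 
     45  0.2514   +0.519  -0.193  +1.486  -0.872
     90  0.5028   +1.079  -0.522  +2.972  -1.744
    135  0.7542   +2.013  -1.070  +4.458  -2.616


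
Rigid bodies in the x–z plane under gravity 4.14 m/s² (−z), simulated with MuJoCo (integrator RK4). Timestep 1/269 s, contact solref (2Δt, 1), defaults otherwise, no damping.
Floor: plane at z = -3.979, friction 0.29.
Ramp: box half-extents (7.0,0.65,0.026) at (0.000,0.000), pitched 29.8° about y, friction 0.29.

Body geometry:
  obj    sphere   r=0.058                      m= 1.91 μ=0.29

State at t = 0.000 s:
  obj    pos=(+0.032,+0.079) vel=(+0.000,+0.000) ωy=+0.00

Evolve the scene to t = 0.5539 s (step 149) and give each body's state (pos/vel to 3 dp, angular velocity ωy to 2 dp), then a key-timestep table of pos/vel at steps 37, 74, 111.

State at t = 0.5539 s:
  obj    pos=(+0.228,-0.034) vel=(+0.706,-0.405) ωy=+14.03

Key-timestep trajectory:
   step    t(s)  obj.x    obj.z    obj.vx   obj.vz 
     37  0.1375   +0.044  +0.072  +0.175  -0.100
     74  0.2751   +0.080  +0.051  +0.351  -0.201
    111  0.4126   +0.140  +0.016  +0.526  -0.301


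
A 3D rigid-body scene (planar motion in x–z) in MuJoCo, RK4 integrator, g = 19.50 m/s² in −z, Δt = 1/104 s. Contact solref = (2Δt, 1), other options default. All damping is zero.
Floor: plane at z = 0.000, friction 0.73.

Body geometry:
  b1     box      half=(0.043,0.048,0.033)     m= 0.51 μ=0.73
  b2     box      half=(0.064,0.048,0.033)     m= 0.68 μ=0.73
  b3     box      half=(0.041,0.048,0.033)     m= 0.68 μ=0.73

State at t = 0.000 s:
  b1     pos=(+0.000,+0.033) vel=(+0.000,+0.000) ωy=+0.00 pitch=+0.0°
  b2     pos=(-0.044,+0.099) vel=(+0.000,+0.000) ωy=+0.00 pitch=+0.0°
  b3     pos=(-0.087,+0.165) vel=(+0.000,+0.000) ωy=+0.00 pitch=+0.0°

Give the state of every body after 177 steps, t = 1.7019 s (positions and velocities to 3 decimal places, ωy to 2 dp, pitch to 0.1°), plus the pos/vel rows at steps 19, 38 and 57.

State at t = 1.7019 s:
  b1     pos=(+0.000,+0.033) vel=(+0.000,+0.000) ωy=+0.00 pitch=+0.0°
  b2     pos=(-0.099,+0.064) vel=(+0.000,+0.000) ωy=+0.00 pitch=-90.0°
  b3     pos=(-0.192,+0.041) vel=(+0.000,+0.000) ωy=+0.00 pitch=-90.0°

Key-timestep trajectory:
   step    t(s)  b1.x    b1.z    b1.vx   b1.vz   b2.x    b2.z    b2.vx   b2.vz   b3.x    b3.z    b3.vx   b3.vz 
     19  0.1827   +0.000  +0.033  +0.001  +0.002   -0.080  +0.069  -0.478  -0.392   -0.171  +0.045  -0.732  -1.641
     38  0.3654   +0.000  +0.033  +0.000  +0.000   -0.111  +0.069  +0.289  -0.124   -0.192  +0.041  -0.002  +0.003
     57  0.5481   +0.000  +0.033  +0.000  +0.000   -0.103  +0.064  -0.055  +0.050   -0.192  +0.041  +0.000  +0.000


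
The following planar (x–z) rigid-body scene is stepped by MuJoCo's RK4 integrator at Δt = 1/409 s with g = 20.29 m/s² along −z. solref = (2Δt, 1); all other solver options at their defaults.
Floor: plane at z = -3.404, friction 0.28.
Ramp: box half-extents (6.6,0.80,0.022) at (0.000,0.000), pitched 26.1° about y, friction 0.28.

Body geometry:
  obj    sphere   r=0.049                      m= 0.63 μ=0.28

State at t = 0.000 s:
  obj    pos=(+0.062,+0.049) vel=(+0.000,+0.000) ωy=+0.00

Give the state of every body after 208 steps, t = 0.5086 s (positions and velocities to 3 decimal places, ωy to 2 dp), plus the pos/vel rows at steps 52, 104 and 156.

State at t = 0.5086 s:
  obj    pos=(+0.802,-0.314) vel=(+2.912,-1.427) ωy=+66.16

Key-timestep trajectory:
   step    t(s)  obj.x    obj.z    obj.vx   obj.vz 
     52  0.1271   +0.108  +0.026  +0.728  -0.357
    104  0.2543   +0.247  -0.042  +1.456  -0.713
    156  0.3814   +0.478  -0.155  +2.184  -1.070


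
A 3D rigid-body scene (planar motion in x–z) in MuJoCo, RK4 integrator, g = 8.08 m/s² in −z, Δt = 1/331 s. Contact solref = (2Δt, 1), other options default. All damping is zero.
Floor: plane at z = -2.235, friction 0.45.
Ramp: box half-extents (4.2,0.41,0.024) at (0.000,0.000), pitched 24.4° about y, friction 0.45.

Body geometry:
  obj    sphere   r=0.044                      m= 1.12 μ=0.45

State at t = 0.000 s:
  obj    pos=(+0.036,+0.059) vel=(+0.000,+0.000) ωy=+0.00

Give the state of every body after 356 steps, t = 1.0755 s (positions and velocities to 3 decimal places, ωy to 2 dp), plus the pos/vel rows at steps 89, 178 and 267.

State at t = 1.0755 s:
  obj    pos=(+1.292,-0.511) vel=(+2.335,-1.059) ωy=+58.27

Key-timestep trajectory:
   step    t(s)  obj.x    obj.z    obj.vx   obj.vz 
     89  0.2689   +0.114  +0.023  +0.584  -0.265
    178  0.5378   +0.350  -0.084  +1.168  -0.530
    267  0.8066   +0.742  -0.262  +1.751  -0.794


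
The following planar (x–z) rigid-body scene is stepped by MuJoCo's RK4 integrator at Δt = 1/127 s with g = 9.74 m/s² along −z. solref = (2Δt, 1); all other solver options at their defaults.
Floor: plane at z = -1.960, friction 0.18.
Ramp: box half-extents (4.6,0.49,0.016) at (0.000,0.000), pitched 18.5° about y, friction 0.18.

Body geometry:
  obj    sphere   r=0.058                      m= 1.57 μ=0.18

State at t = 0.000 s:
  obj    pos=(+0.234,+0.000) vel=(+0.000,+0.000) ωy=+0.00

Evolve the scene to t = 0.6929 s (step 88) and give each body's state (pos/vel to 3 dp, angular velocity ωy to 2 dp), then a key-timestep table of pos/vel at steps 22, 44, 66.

State at t = 0.6929 s:
  obj    pos=(+0.737,-0.168) vel=(+1.451,-0.485) ωy=+26.36

Key-timestep trajectory:
   step    t(s)  obj.x    obj.z    obj.vx   obj.vz 
     22  0.1732   +0.265  -0.011  +0.363  -0.121
     44  0.3465   +0.360  -0.042  +0.725  -0.243
     66  0.5197   +0.517  -0.095  +1.088  -0.364


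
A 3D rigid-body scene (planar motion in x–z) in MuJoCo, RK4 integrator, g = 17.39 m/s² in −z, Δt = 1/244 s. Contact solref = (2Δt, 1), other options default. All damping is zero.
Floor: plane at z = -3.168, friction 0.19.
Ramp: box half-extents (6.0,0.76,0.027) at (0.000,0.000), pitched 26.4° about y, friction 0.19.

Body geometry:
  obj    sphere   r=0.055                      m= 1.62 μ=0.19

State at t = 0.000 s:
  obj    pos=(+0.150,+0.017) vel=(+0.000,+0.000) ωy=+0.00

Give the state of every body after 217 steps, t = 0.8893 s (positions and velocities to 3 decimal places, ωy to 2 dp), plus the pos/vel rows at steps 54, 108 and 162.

State at t = 0.8893 s:
  obj    pos=(+2.107,-0.954) vel=(+4.400,-2.184) ωy=+89.29

Key-timestep trajectory:
   step    t(s)  obj.x    obj.z    obj.vx   obj.vz 
     54  0.2213   +0.271  -0.043  +1.095  -0.544
    108  0.4426   +0.635  -0.224  +2.190  -1.087
    162  0.6639   +1.241  -0.524  +3.285  -1.631


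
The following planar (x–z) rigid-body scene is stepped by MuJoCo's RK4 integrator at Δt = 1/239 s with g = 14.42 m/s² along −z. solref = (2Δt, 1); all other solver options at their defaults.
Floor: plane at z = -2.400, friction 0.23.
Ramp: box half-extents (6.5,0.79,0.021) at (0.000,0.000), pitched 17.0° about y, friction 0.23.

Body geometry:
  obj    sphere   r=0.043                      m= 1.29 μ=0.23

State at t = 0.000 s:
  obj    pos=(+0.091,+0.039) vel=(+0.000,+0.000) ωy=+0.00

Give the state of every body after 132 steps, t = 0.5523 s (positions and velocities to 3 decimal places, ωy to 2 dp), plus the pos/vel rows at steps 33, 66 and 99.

State at t = 0.5523 s:
  obj    pos=(+0.530,-0.095) vel=(+1.591,-0.486) ωy=+38.67

Key-timestep trajectory:
   step    t(s)  obj.x    obj.z    obj.vx   obj.vz 
     33  0.1381   +0.118  +0.031  +0.398  -0.122
     66  0.2762   +0.201  +0.006  +0.795  -0.243
     99  0.4142   +0.338  -0.036  +1.193  -0.365


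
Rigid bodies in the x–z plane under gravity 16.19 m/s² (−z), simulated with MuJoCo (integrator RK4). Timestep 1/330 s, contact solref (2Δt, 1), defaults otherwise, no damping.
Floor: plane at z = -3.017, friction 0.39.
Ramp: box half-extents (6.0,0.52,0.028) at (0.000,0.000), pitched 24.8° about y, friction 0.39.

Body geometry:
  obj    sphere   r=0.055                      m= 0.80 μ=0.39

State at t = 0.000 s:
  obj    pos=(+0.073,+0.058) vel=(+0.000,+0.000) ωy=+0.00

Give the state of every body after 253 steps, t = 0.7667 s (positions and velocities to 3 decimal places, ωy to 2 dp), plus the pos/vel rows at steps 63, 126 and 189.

State at t = 0.7667 s:
  obj    pos=(+1.367,-0.540) vel=(+3.376,-1.560) ωy=+67.61

Key-timestep trajectory:
   step    t(s)  obj.x    obj.z    obj.vx   obj.vz 
     63  0.1909   +0.153  +0.021  +0.841  -0.388
    126  0.3818   +0.394  -0.091  +1.681  -0.777
    189  0.5727   +0.795  -0.276  +2.522  -1.165


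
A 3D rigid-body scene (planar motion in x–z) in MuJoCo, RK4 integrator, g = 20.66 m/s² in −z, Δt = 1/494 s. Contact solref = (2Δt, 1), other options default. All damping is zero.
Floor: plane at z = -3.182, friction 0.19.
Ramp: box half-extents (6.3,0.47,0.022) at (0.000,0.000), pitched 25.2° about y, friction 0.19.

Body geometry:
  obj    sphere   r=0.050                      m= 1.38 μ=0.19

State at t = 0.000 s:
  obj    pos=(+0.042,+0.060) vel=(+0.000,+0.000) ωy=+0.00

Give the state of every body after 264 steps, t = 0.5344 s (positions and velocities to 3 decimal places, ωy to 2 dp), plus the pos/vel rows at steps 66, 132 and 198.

State at t = 0.5344 s:
  obj    pos=(+0.854,-0.322) vel=(+3.038,-1.430) ωy=+67.14

Key-timestep trajectory:
   step    t(s)  obj.x    obj.z    obj.vx   obj.vz 
     66  0.1336   +0.093  +0.036  +0.760  -0.358
    132  0.2672   +0.245  -0.036  +1.519  -0.715
    198  0.4008   +0.499  -0.155  +2.279  -1.072


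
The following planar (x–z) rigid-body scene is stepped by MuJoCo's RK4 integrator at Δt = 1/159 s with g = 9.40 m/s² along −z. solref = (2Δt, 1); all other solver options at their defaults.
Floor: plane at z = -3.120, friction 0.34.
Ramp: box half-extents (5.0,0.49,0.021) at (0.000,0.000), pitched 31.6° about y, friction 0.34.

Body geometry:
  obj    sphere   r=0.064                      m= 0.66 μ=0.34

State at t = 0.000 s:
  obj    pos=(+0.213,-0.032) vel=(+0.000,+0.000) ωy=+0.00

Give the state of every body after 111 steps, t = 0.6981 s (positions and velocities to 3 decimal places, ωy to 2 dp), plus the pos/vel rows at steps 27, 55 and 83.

State at t = 0.6981 s:
  obj    pos=(+0.944,-0.481) vel=(+2.092,-1.287) ωy=+38.36

Key-timestep trajectory:
   step    t(s)  obj.x    obj.z    obj.vx   obj.vz 
     27  0.1698   +0.257  -0.058  +0.509  -0.313
     55  0.3459   +0.393  -0.142  +1.037  -0.638
     83  0.5220   +0.622  -0.283  +1.564  -0.962


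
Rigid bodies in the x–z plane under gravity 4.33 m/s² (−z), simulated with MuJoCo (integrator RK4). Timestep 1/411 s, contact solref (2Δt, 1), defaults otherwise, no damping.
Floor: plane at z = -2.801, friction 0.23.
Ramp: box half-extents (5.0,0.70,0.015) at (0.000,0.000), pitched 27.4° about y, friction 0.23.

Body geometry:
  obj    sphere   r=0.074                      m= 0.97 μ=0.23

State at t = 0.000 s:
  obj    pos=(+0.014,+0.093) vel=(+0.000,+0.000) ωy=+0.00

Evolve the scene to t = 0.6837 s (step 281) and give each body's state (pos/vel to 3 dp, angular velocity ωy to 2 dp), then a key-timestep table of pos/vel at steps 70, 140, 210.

State at t = 0.6837 s:
  obj    pos=(+0.309,-0.060) vel=(+0.864,-0.448) ωy=+13.15

Key-timestep trajectory:
   step    t(s)  obj.x    obj.z    obj.vx   obj.vz 
     70  0.1703   +0.032  +0.083  +0.215  -0.112
    140  0.3406   +0.087  +0.055  +0.430  -0.223
    210  0.5109   +0.179  +0.007  +0.646  -0.335


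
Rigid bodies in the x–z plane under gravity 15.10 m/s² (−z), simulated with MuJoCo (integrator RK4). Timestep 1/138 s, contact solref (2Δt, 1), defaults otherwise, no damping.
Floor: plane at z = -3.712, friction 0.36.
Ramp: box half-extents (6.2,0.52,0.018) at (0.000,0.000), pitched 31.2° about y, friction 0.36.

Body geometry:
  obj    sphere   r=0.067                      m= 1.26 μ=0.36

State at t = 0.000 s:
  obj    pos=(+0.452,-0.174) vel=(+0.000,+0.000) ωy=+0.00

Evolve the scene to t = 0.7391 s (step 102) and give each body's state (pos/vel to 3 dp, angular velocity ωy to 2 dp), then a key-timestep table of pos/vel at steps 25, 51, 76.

State at t = 0.7391 s:
  obj    pos=(+1.758,-0.965) vel=(+3.532,-2.139) ωy=+61.62

Key-timestep trajectory:
   step    t(s)  obj.x    obj.z    obj.vx   obj.vz 
     25  0.1812   +0.530  -0.222  +0.866  -0.524
     51  0.3696   +0.778  -0.372  +1.766  -1.070
     76  0.5507   +1.177  -0.613  +2.632  -1.594


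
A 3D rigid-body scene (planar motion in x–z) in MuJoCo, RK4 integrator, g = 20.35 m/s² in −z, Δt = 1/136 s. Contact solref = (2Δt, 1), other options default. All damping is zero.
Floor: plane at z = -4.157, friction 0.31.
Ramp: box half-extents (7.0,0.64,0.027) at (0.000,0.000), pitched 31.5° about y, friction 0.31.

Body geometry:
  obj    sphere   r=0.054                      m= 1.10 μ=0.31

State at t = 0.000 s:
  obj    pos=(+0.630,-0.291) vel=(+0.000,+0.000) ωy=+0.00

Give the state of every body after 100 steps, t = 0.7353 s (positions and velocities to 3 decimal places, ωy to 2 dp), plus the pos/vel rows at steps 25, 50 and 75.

State at t = 0.7353 s:
  obj    pos=(+2.381,-1.364) vel=(+4.762,-2.918) ωy=+103.38

Key-timestep trajectory:
   step    t(s)  obj.x    obj.z    obj.vx   obj.vz 
     25  0.1838   +0.740  -0.358  +1.191  -0.730
     50  0.3676   +1.068  -0.559  +2.381  -1.459
     75  0.5515   +1.615  -0.895  +3.571  -2.188


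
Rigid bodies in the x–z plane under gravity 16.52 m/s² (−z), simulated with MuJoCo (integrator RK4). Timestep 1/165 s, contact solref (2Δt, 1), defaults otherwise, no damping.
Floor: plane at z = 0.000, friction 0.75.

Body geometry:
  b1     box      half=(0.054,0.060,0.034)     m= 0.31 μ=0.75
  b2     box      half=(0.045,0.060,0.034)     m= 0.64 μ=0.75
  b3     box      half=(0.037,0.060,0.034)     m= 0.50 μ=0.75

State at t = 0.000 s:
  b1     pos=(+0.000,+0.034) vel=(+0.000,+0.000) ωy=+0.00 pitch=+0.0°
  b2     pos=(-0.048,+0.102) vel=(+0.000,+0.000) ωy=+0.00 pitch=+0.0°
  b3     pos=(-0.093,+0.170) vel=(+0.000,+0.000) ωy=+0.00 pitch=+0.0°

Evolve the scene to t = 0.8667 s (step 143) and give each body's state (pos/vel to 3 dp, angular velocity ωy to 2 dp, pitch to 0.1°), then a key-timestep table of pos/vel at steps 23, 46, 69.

State at t = 0.8667 s:
  b1     pos=(+0.000,+0.034) vel=(+0.000,+0.000) ωy=+0.00 pitch=+0.0°
  b2     pos=(-0.094,+0.045) vel=(+0.000,+0.000) ωy=+0.00 pitch=-90.0°
  b3     pos=(-0.199,+0.037) vel=(+0.000,+0.000) ωy=+0.00 pitch=-90.0°

Key-timestep trajectory:
   step    t(s)  b1.x    b1.z    b1.vx   b1.vz   b2.x    b2.z    b2.vx   b2.vz   b3.x    b3.z    b3.vx   b3.vz 
     23  0.1394   +0.000  +0.034  +0.004  +0.000   -0.062  +0.101  -0.243  -0.054   -0.131  +0.145  -0.578  -0.548
     46  0.2788   +0.000  +0.034  +0.000  +0.000   -0.096  +0.043  +0.237  +0.020   -0.210  +0.043  -0.221  +0.214
     69  0.4182   +0.000  +0.034  +0.000  +0.000   -0.094  +0.045  +0.000  +0.000   -0.206  +0.042  +0.315  -0.182


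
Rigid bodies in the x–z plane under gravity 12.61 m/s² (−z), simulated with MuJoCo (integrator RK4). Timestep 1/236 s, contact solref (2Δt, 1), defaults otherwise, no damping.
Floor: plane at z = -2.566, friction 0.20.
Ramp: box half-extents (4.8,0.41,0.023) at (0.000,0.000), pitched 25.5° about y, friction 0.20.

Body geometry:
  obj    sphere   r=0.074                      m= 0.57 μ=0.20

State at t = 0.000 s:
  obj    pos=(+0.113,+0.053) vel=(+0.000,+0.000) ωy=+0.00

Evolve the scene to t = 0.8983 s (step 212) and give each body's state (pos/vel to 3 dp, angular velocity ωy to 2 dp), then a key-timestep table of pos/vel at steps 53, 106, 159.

State at t = 0.8983 s:
  obj    pos=(+1.526,-0.620) vel=(+3.144,-1.500) ωy=+47.06

Key-timestep trajectory:
   step    t(s)  obj.x    obj.z    obj.vx   obj.vz 
     53  0.2246   +0.202  +0.011  +0.786  -0.375
    106  0.4492   +0.466  -0.115  +1.572  -0.750
    159  0.6737   +0.908  -0.325  +2.358  -1.125


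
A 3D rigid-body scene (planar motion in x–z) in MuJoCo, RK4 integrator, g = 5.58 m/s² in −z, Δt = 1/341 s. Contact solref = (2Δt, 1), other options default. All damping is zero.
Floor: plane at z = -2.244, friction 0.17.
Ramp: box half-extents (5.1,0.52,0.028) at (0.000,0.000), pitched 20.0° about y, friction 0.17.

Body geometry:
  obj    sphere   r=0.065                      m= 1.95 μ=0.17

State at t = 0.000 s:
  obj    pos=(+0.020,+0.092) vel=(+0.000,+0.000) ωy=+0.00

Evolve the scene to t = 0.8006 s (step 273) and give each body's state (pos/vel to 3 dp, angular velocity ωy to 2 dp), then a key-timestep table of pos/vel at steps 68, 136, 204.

State at t = 0.8006 s:
  obj    pos=(+0.431,-0.058) vel=(+1.026,-0.373) ωy=+16.79

Key-timestep trajectory:
   step    t(s)  obj.x    obj.z    obj.vx   obj.vz 
     68  0.1994   +0.045  +0.082  +0.255  -0.093
    136  0.3988   +0.122  +0.055  +0.511  -0.186
    204  0.5982   +0.249  +0.008  +0.766  -0.279


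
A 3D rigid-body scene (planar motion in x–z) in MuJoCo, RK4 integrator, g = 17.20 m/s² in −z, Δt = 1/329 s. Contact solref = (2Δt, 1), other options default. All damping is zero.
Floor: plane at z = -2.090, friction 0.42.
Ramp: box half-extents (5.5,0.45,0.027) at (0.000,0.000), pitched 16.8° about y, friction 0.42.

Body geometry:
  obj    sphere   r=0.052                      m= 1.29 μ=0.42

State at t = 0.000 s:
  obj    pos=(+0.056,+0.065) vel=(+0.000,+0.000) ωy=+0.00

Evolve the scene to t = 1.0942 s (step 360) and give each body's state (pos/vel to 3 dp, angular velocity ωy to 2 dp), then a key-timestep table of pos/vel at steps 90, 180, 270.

State at t = 1.0942 s:
  obj    pos=(+2.091,-0.549) vel=(+3.720,-1.123) ωy=+74.72

Key-timestep trajectory:
   step    t(s)  obj.x    obj.z    obj.vx   obj.vz 
     90  0.2736   +0.183  +0.027  +0.930  -0.281
    180  0.5471   +0.565  -0.088  +1.860  -0.562
    270  0.8207   +1.201  -0.280  +2.790  -0.842


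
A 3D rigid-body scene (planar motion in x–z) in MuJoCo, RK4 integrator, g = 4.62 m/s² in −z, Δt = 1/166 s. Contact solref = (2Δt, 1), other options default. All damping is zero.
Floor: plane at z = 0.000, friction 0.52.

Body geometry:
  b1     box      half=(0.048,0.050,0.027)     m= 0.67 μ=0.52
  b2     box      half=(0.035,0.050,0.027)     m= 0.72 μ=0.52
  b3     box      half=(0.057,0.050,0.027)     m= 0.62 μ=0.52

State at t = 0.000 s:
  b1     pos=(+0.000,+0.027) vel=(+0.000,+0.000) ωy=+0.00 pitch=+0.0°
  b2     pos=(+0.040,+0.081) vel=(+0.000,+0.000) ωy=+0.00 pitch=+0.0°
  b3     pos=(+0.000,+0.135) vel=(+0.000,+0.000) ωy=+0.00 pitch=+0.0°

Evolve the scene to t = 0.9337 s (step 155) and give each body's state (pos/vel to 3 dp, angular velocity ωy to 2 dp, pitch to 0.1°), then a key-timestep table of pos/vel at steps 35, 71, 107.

State at t = 0.9337 s:
  b1     pos=(+0.000,+0.027) vel=(+0.000,+0.000) ωy=+0.00 pitch=+0.0°
  b2     pos=(+0.040,+0.081) vel=(+0.000,+0.000) ωy=+0.00 pitch=+0.0°
  b3     pos=(-0.131,+0.027) vel=(+0.000,+0.000) ωy=+0.00 pitch=+180.0°

Key-timestep trajectory:
   step    t(s)  b1.x    b1.z    b1.vx   b1.vz   b2.x    b2.z    b2.vx   b2.vz   b3.x    b3.z    b3.vx   b3.vz 
     35  0.2108   +0.000  +0.027  +0.000  +0.000   +0.040  +0.081  +0.000  +0.000   -0.008  +0.132  -0.086  -0.043
     71  0.4277   +0.000  +0.027  +0.000  +0.000   +0.040  +0.081  +0.000  +0.000   -0.039  +0.116  -0.186  -0.022
    107  0.6446   +0.000  +0.027  +0.000  +0.000   +0.040  +0.081  +0.000  +0.000   -0.094  +0.090  -0.303  -0.364


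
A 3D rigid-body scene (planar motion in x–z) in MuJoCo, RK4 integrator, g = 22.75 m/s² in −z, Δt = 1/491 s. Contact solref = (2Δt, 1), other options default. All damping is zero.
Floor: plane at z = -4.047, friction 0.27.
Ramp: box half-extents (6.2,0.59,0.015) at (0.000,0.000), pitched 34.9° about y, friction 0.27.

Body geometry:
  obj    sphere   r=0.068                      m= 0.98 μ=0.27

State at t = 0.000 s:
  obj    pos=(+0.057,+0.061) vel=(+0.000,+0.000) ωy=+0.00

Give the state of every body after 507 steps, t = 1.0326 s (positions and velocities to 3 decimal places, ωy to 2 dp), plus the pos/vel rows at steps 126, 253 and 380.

State at t = 1.0326 s:
  obj    pos=(+4.123,-2.775) vel=(+7.874,-5.493) ωy=+141.17

Key-timestep trajectory:
   step    t(s)  obj.x    obj.z    obj.vx   obj.vz 
    126  0.2566   +0.308  -0.114  +1.957  -1.365
    253  0.5153   +1.070  -0.645  +3.929  -2.741
    380  0.7739   +2.341  -1.532  +5.902  -4.117


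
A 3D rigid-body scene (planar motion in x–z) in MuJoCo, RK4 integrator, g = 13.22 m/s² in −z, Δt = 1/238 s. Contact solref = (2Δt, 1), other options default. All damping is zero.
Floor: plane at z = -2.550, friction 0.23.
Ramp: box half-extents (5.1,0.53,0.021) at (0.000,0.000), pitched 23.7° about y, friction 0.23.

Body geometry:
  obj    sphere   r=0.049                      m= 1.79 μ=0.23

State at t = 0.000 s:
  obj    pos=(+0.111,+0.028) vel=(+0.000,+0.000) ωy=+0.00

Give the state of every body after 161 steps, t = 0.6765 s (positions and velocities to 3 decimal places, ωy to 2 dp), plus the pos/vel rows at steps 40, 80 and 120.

State at t = 0.6765 s:
  obj    pos=(+0.906,-0.321) vel=(+2.351,-1.032) ωy=+52.39

Key-timestep trajectory:
   step    t(s)  obj.x    obj.z    obj.vx   obj.vz 
     40  0.1681   +0.160  +0.006  +0.584  -0.256
     80  0.3361   +0.307  -0.058  +1.168  -0.513
    120  0.5042   +0.553  -0.166  +1.752  -0.769


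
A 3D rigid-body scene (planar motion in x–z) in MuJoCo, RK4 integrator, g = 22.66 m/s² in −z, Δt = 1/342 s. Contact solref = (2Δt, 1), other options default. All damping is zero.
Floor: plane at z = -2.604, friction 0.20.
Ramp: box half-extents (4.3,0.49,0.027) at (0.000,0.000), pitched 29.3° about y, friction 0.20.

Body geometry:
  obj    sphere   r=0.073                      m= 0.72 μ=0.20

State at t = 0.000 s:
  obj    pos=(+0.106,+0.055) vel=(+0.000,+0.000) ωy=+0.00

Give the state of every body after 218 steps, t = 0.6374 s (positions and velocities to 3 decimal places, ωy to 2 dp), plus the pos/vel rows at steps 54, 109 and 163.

State at t = 0.6374 s:
  obj    pos=(+1.510,-0.733) vel=(+4.404,-2.471) ωy=+69.15

Key-timestep trajectory:
   step    t(s)  obj.x    obj.z    obj.vx   obj.vz 
     54  0.1579   +0.192  +0.007  +1.091  -0.612
    109  0.3187   +0.457  -0.142  +2.202  -1.236
    163  0.4766   +0.891  -0.385  +3.293  -1.848


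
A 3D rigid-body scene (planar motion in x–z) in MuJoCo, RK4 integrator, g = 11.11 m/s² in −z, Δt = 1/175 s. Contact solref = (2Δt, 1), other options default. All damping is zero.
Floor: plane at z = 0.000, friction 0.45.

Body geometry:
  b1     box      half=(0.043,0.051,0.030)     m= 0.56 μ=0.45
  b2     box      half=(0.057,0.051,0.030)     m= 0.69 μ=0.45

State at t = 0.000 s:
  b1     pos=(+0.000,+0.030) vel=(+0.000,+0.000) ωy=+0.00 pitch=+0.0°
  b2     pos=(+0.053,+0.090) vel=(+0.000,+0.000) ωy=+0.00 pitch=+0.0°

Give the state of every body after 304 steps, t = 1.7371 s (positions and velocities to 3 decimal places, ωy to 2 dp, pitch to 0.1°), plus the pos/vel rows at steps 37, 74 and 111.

State at t = 1.7371 s:
  b1     pos=(+0.000,+0.030) vel=(+0.000,+0.000) ωy=+0.00 pitch=+0.0°
  b2     pos=(+0.110,+0.057) vel=(+0.000,+0.000) ωy=+0.00 pitch=+90.0°

Key-timestep trajectory:
   step    t(s)  b1.x    b1.z    b1.vx   b1.vz   b2.x    b2.z    b2.vx   b2.vz 
     37  0.2114   +0.000  +0.030  +0.000  +0.000   +0.086  +0.063  +0.331  +0.058
     74  0.4229   +0.000  +0.030  +0.000  +0.000   +0.128  +0.063  -0.005  -0.001
    111  0.6343   +0.000  +0.030  +0.000  +0.000   +0.105  +0.059  +0.038  -0.014


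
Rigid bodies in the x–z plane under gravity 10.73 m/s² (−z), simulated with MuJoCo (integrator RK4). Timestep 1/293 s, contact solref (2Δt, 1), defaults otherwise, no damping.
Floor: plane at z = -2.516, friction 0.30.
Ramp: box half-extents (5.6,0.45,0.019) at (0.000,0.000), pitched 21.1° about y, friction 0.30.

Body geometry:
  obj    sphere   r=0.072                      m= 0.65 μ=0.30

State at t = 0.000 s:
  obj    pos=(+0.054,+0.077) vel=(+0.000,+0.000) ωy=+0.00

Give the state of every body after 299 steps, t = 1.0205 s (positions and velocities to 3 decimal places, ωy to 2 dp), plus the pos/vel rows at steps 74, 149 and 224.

State at t = 1.0205 s:
  obj    pos=(+1.394,-0.440) vel=(+2.627,-1.014) ωy=+39.10

Key-timestep trajectory:
   step    t(s)  obj.x    obj.z    obj.vx   obj.vz 
     74  0.2526   +0.136  +0.045  +0.650  -0.251
    149  0.5085   +0.387  -0.052  +1.309  -0.505
    224  0.7645   +0.806  -0.214  +1.968  -0.759


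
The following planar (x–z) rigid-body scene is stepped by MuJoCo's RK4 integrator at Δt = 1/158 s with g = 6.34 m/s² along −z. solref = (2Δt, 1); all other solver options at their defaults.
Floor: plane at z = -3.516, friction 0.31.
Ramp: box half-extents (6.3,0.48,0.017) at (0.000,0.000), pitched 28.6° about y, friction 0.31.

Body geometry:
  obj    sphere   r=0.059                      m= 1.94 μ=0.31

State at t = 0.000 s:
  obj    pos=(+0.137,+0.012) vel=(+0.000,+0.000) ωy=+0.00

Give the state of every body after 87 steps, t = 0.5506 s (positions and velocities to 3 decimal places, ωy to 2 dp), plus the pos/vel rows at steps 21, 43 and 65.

State at t = 0.5506 s:
  obj    pos=(+0.426,-0.145) vel=(+1.048,-0.571) ωy=+20.22

Key-timestep trajectory:
   step    t(s)  obj.x    obj.z    obj.vx   obj.vz 
     21  0.1329   +0.154  +0.003  +0.253  -0.138
     43  0.2722   +0.208  -0.027  +0.518  -0.282
     65  0.4114   +0.298  -0.076  +0.783  -0.427


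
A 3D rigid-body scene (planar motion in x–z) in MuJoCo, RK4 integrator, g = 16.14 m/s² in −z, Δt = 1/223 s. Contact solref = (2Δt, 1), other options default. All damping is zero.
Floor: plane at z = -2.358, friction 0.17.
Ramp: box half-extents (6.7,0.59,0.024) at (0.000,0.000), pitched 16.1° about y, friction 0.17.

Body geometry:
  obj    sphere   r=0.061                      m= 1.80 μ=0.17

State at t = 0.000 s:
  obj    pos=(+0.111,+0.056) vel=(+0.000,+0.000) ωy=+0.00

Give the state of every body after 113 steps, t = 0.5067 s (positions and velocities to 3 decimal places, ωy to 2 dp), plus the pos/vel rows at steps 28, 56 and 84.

State at t = 0.5067 s:
  obj    pos=(+0.506,-0.057) vel=(+1.557,-0.449) ωy=+26.55

Key-timestep trajectory:
   step    t(s)  obj.x    obj.z    obj.vx   obj.vz 
     28  0.1256   +0.135  +0.049  +0.386  -0.111
     56  0.2511   +0.208  +0.028  +0.771  -0.223
     84  0.3767   +0.329  -0.007  +1.157  -0.334


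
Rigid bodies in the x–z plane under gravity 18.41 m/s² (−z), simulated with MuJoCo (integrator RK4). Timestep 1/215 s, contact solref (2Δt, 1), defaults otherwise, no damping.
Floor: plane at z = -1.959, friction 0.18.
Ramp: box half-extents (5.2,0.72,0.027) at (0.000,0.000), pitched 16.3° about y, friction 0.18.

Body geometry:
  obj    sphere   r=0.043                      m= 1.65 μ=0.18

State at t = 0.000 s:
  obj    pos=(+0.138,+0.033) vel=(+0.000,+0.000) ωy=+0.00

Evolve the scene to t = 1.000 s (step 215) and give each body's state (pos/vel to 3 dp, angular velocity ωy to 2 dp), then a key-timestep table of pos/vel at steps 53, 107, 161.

State at t = 1.000 s:
  obj    pos=(+1.909,-0.485) vel=(+3.542,-1.036) ωy=+85.82

Key-timestep trajectory:
   step    t(s)  obj.x    obj.z    obj.vx   obj.vz 
     53  0.2465   +0.246  +0.001  +0.873  -0.255
    107  0.4977   +0.577  -0.096  +1.763  -0.516
    161  0.7488   +1.131  -0.258  +2.653  -0.776


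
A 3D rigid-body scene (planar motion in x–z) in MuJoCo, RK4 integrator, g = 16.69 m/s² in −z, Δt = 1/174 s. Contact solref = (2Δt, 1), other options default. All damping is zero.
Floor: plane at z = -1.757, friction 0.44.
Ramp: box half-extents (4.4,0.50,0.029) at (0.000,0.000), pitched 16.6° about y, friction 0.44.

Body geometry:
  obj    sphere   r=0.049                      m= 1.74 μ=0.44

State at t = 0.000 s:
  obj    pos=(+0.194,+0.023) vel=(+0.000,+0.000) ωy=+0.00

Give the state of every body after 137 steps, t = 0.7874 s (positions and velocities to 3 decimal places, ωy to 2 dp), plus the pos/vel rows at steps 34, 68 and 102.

State at t = 0.7874 s:
  obj    pos=(+1.206,-0.278) vel=(+2.570,-0.766) ωy=+54.72

Key-timestep trajectory:
   step    t(s)  obj.x    obj.z    obj.vx   obj.vz 
     34  0.1954   +0.256  +0.005  +0.638  -0.190
     68  0.3908   +0.443  -0.051  +1.275  -0.380
    102  0.5862   +0.755  -0.144  +1.913  -0.570


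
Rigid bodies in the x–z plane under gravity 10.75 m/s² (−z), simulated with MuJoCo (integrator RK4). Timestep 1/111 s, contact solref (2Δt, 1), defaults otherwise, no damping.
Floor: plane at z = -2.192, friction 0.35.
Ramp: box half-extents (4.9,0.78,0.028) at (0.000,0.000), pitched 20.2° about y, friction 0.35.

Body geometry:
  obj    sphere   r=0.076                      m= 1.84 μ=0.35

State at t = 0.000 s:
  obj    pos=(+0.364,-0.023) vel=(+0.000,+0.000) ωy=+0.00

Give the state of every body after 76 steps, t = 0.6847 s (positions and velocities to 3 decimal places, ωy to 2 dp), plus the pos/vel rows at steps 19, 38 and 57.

State at t = 0.6847 s:
  obj    pos=(+0.947,-0.238) vel=(+1.704,-0.627) ωy=+23.88

Key-timestep trajectory:
   step    t(s)  obj.x    obj.z    obj.vx   obj.vz 
     19  0.1712   +0.400  -0.037  +0.426  -0.157
     38  0.3423   +0.510  -0.077  +0.852  -0.313
     57  0.5135   +0.692  -0.144  +1.278  -0.470


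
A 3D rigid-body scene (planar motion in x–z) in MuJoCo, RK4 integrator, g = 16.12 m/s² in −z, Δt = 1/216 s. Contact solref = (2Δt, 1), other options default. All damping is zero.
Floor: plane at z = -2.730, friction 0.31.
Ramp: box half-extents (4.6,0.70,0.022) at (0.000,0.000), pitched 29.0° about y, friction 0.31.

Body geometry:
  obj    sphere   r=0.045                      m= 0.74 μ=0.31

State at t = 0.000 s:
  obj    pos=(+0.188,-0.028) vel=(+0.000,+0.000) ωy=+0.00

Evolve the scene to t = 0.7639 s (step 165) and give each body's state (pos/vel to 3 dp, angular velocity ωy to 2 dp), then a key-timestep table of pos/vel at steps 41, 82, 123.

State at t = 0.7639 s:
  obj    pos=(+1.613,-0.817) vel=(+3.730,-2.067) ωy=+94.74

Key-timestep trajectory:
   step    t(s)  obj.x    obj.z    obj.vx   obj.vz 
     41  0.1898   +0.276  -0.076  +0.927  -0.514
     82  0.3796   +0.540  -0.223  +1.854  -1.027
    123  0.5694   +0.980  -0.467  +2.780  -1.541


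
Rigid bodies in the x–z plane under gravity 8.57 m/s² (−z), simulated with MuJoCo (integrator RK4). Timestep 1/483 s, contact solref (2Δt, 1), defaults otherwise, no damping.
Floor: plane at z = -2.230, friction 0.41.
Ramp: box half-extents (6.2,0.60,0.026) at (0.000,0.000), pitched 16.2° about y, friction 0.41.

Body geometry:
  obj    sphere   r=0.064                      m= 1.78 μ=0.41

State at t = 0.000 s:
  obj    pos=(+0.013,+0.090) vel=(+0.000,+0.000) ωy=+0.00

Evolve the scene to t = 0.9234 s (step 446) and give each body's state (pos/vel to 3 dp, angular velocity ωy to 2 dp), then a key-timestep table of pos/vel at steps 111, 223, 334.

State at t = 0.9234 s:
  obj    pos=(+0.712,-0.113) vel=(+1.514,-0.440) ωy=+24.64

Key-timestep trajectory:
   step    t(s)  obj.x    obj.z    obj.vx   obj.vz 
    111  0.2298   +0.056  +0.077  +0.377  -0.110
    223  0.4617   +0.188  +0.039  +0.757  -0.220
    334  0.6915   +0.405  -0.024  +1.134  -0.329


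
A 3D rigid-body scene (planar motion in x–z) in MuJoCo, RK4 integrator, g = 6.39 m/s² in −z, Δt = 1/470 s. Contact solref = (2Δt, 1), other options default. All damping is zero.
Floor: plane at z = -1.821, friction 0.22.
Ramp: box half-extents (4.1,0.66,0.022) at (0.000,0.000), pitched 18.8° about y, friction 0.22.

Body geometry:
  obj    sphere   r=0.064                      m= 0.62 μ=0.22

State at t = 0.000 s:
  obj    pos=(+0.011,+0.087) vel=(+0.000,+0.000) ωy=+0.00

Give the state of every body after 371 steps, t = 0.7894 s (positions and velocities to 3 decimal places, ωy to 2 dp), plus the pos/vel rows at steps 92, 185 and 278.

State at t = 0.7894 s:
  obj    pos=(+0.445,-0.061) vel=(+1.099,-0.374) ωy=+18.14

Key-timestep trajectory:
   step    t(s)  obj.x    obj.z    obj.vx   obj.vz 
     92  0.1957   +0.038  +0.078  +0.273  -0.093
    185  0.3936   +0.119  +0.050  +0.548  -0.187
    278  0.5915   +0.255  +0.004  +0.824  -0.280


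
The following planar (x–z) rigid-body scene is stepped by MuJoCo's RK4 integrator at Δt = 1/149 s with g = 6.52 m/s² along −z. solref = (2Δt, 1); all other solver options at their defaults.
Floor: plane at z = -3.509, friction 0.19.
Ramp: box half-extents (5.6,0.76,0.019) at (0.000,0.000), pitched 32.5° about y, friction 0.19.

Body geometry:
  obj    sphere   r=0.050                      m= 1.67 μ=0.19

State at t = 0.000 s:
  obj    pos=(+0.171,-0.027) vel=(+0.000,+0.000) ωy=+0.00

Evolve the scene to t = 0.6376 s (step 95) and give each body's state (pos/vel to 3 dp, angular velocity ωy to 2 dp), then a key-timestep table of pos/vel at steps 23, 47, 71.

State at t = 0.6376 s:
  obj    pos=(+0.600,-0.301) vel=(+1.346,-0.857) ωy=+31.89

Key-timestep trajectory:
   step    t(s)  obj.x    obj.z    obj.vx   obj.vz 
     23  0.1544   +0.196  -0.043  +0.326  -0.208
     47  0.3154   +0.276  -0.094  +0.666  -0.424
     71  0.4765   +0.411  -0.180  +1.006  -0.641


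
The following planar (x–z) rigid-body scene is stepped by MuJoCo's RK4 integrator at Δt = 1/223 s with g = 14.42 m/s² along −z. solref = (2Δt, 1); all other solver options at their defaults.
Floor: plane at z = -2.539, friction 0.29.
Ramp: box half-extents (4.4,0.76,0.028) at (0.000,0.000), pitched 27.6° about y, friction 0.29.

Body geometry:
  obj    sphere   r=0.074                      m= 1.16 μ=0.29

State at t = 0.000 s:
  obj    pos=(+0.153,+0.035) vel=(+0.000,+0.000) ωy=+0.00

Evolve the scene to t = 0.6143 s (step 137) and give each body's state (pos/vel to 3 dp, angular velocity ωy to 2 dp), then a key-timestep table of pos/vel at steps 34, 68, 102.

State at t = 0.6143 s:
  obj    pos=(+0.951,-0.382) vel=(+2.598,-1.358) ωy=+39.61

Key-timestep trajectory:
   step    t(s)  obj.x    obj.z    obj.vx   obj.vz 
     34  0.1525   +0.202  +0.009  +0.645  -0.337
     68  0.3049   +0.350  -0.068  +1.290  -0.674
    102  0.4574   +0.596  -0.196  +1.935  -1.011


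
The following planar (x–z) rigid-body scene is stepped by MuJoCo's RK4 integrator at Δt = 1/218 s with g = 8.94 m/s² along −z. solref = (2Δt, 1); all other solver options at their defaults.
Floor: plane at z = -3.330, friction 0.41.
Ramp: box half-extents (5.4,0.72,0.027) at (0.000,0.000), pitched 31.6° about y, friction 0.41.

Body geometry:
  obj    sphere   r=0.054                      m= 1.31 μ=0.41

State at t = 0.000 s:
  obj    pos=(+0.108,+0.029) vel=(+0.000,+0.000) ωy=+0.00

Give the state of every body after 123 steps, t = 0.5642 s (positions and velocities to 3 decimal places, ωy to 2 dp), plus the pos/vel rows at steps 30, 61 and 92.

State at t = 0.5642 s:
  obj    pos=(+0.562,-0.250) vel=(+1.608,-0.989) ωy=+34.95

Key-timestep trajectory:
   step    t(s)  obj.x    obj.z    obj.vx   obj.vz 
     30  0.1376   +0.135  +0.012  +0.392  -0.241
     61  0.2798   +0.220  -0.040  +0.798  -0.491
     92  0.4220   +0.362  -0.127  +1.203  -0.740


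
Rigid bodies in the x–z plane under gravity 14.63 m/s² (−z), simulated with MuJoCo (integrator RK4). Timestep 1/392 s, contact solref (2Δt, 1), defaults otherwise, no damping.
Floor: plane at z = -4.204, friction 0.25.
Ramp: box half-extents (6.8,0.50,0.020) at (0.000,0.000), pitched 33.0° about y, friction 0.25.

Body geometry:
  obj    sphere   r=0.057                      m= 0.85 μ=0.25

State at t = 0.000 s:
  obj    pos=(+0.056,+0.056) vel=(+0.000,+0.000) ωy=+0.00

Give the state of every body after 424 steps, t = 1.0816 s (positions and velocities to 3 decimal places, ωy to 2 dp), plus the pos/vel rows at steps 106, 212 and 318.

State at t = 1.0816 s:
  obj    pos=(+2.848,-1.758) vel=(+5.163,-3.353) ωy=+107.99

Key-timestep trajectory:
   step    t(s)  obj.x    obj.z    obj.vx   obj.vz 
    106  0.2704   +0.230  -0.058  +1.291  -0.838
    212  0.5408   +0.754  -0.398  +2.582  -1.677
    318  0.8112   +1.627  -0.965  +3.872  -2.515


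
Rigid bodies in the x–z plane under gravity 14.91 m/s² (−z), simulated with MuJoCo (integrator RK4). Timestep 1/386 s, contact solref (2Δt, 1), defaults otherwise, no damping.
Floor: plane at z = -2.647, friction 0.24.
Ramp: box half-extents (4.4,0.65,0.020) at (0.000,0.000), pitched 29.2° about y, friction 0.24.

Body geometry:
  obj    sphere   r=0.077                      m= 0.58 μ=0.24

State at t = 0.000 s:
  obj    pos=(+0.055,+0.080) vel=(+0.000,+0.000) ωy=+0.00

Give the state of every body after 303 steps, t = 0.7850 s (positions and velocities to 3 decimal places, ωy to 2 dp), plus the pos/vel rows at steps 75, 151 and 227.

State at t = 0.7850 s:
  obj    pos=(+1.453,-0.701) vel=(+3.560,-1.990) ωy=+52.96

Key-timestep trajectory:
   step    t(s)  obj.x    obj.z    obj.vx   obj.vz 
     75  0.1943   +0.141  +0.032  +0.881  -0.493
    151  0.3912   +0.402  -0.114  +1.774  -0.992
    227  0.5881   +0.840  -0.358  +2.667  -1.491


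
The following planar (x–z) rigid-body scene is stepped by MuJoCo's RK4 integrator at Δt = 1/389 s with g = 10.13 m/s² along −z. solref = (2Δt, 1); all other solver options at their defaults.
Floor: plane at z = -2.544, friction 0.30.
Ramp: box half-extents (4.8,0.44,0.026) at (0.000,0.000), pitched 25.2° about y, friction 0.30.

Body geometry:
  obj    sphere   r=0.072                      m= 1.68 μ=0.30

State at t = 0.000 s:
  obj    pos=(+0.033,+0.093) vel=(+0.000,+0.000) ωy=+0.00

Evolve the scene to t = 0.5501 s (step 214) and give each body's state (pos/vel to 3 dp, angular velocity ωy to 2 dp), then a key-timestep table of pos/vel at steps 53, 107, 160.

State at t = 0.5501 s:
  obj    pos=(+0.455,-0.106) vel=(+1.534,-0.722) ωy=+23.54

Key-timestep trajectory:
   step    t(s)  obj.x    obj.z    obj.vx   obj.vz 
     53  0.1362   +0.059  +0.081  +0.380  -0.179
    107  0.2751   +0.138  +0.043  +0.767  -0.361
    160  0.4113   +0.269  -0.018  +1.147  -0.540


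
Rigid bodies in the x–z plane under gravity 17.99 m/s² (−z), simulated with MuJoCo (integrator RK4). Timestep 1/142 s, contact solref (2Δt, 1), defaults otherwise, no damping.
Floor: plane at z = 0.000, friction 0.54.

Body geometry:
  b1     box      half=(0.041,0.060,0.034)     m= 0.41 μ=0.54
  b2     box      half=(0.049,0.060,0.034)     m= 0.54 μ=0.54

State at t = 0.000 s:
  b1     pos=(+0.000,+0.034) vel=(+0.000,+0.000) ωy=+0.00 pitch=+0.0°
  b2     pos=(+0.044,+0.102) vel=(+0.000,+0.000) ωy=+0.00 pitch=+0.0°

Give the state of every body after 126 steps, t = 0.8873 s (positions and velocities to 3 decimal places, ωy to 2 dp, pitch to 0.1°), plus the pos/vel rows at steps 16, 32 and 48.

State at t = 0.8873 s:
  b1     pos=(+0.000,+0.034) vel=(+0.000,+0.000) ωy=+0.00 pitch=+0.0°
  b2     pos=(+0.090,+0.049) vel=(+0.000,+0.000) ωy=+0.00 pitch=+90.0°

Key-timestep trajectory:
   step    t(s)  b1.x    b1.z    b1.vx   b1.vz   b2.x    b2.z    b2.vx   b2.vz 
     16  0.1127   +0.000  +0.034  -0.001  +0.000   +0.050  +0.101  +0.139  -0.037
     32  0.2254   +0.000  +0.034  +0.000  +0.000   +0.081  +0.063  +0.347  -1.025
     48  0.3380   +0.000  +0.034  +0.000  +0.000   +0.089  +0.049  -0.151  -0.069
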